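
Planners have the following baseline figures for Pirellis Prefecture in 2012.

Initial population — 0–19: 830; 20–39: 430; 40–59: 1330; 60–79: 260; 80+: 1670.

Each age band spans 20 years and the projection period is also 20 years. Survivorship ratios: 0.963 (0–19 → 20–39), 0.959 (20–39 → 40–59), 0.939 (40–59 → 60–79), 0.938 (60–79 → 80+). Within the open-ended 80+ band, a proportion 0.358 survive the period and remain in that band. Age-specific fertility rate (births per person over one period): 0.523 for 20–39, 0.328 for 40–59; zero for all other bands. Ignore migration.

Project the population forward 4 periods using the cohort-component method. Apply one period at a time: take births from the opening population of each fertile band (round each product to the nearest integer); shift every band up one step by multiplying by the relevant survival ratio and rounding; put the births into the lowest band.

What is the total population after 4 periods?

Period 1:
Births: 430 * 0.523 = 225  |  1330 * 0.328 = 436 — total 661
20–39: 830 * 0.963 = 799
40–59: 430 * 0.959 = 412
60–79: 1330 * 0.939 = 1249
80+: 260 * 0.938 + 1670 * 0.358 = 244 + 598 = 842
Population now: 0–19=661, 20–39=799, 40–59=412, 60–79=1249, 80+=842
Period 2:
Births: 799 * 0.523 = 418  |  412 * 0.328 = 135 — total 553
20–39: 661 * 0.963 = 637
40–59: 799 * 0.959 = 766
60–79: 412 * 0.939 = 387
80+: 1249 * 0.938 + 842 * 0.358 = 1172 + 301 = 1473
Population now: 0–19=553, 20–39=637, 40–59=766, 60–79=387, 80+=1473
Period 3:
Births: 637 * 0.523 = 333  |  766 * 0.328 = 251 — total 584
20–39: 553 * 0.963 = 533
40–59: 637 * 0.959 = 611
60–79: 766 * 0.939 = 719
80+: 387 * 0.938 + 1473 * 0.358 = 363 + 527 = 890
Population now: 0–19=584, 20–39=533, 40–59=611, 60–79=719, 80+=890
Period 4:
Births: 533 * 0.523 = 279  |  611 * 0.328 = 200 — total 479
20–39: 584 * 0.963 = 562
40–59: 533 * 0.959 = 511
60–79: 611 * 0.939 = 574
80+: 719 * 0.938 + 890 * 0.358 = 674 + 319 = 993
Population now: 0–19=479, 20–39=562, 40–59=511, 60–79=574, 80+=993
Total after period 4: 479 + 562 + 511 + 574 + 993 = 3119

3119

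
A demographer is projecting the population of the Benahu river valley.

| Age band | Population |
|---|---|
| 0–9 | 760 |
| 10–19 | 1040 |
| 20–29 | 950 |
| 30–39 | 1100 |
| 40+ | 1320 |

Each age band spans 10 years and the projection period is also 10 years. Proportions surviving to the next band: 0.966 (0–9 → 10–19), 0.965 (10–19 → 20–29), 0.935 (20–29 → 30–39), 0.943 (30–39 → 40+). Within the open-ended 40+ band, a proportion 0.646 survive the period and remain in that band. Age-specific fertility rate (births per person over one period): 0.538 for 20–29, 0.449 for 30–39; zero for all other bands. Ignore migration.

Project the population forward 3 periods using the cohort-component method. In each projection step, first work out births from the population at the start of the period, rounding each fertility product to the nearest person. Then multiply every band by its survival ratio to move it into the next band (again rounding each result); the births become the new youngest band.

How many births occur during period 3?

After projecting period 1:
Births: 950 * 0.538 = 511, 1100 * 0.449 = 494 → total 1005
10–19: 760 * 0.966 = 734
20–29: 1040 * 0.965 = 1004
30–39: 950 * 0.935 = 888
40+: 1100 * 0.943 + 1320 * 0.646 = 1037 + 853 = 1890
→ [1005, 734, 1004, 888, 1890]
After projecting period 2:
Births: 1004 * 0.538 = 540, 888 * 0.449 = 399 → total 939
10–19: 1005 * 0.966 = 971
20–29: 734 * 0.965 = 708
30–39: 1004 * 0.935 = 939
40+: 888 * 0.943 + 1890 * 0.646 = 837 + 1221 = 2058
→ [939, 971, 708, 939, 2058]
After projecting period 3:
Births: 708 * 0.538 = 381, 939 * 0.449 = 422 → total 803
10–19: 939 * 0.966 = 907
20–29: 971 * 0.965 = 937
30–39: 708 * 0.935 = 662
40+: 939 * 0.943 + 2058 * 0.646 = 885 + 1329 = 2214
→ [803, 907, 937, 662, 2214]

803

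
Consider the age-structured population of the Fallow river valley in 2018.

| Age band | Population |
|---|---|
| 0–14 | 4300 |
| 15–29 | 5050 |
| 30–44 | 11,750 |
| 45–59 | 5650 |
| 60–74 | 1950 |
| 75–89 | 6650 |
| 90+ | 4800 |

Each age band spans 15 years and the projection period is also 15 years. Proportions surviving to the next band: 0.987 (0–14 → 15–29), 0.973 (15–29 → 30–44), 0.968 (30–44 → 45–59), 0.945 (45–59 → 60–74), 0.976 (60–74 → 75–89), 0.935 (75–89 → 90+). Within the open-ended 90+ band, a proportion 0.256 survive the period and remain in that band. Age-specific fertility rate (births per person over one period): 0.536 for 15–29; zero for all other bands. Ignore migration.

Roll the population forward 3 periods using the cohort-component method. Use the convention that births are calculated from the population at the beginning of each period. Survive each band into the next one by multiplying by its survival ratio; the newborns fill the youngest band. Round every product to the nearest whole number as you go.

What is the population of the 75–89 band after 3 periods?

After projecting period 1:
Births: 5050 × 0.536 = 2707
15–29: 4300 × 0.987 = 4244
30–44: 5050 × 0.973 = 4914
45–59: 11750 × 0.968 = 11374
60–74: 5650 × 0.945 = 5339
75–89: 1950 × 0.976 = 1903
90+: 6650 × 0.935 + 4800 × 0.256 = 6218 + 1229 = 7447
Population now: 0–14=2707, 15–29=4244, 30–44=4914, 45–59=11374, 60–74=5339, 75–89=1903, 90+=7447
After projecting period 2:
Births: 4244 × 0.536 = 2275
15–29: 2707 × 0.987 = 2672
30–44: 4244 × 0.973 = 4129
45–59: 4914 × 0.968 = 4757
60–74: 11374 × 0.945 = 10748
75–89: 5339 × 0.976 = 5211
90+: 1903 × 0.935 + 7447 × 0.256 = 1779 + 1906 = 3685
Population now: 0–14=2275, 15–29=2672, 30–44=4129, 45–59=4757, 60–74=10748, 75–89=5211, 90+=3685
After projecting period 3:
Births: 2672 × 0.536 = 1432
15–29: 2275 × 0.987 = 2245
30–44: 2672 × 0.973 = 2600
45–59: 4129 × 0.968 = 3997
60–74: 4757 × 0.945 = 4495
75–89: 10748 × 0.976 = 10490
90+: 5211 × 0.935 + 3685 × 0.256 = 4872 + 943 = 5815
Population now: 0–14=1432, 15–29=2245, 30–44=2600, 45–59=3997, 60–74=4495, 75–89=10490, 90+=5815

10490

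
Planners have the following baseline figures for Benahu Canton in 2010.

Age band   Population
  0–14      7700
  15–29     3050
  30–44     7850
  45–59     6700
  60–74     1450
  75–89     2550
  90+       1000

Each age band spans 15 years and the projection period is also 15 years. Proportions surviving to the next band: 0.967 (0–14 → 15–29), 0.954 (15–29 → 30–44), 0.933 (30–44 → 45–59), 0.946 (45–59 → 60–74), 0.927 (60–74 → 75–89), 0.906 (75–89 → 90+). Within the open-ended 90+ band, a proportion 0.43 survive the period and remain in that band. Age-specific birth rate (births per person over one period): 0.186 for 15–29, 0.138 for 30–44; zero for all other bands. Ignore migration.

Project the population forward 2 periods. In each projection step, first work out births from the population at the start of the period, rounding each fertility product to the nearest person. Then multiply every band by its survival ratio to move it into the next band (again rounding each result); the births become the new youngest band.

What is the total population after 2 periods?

Period 1.
Births: 3050 × 0.186 = 567 ; 7850 × 0.138 = 1083 → total 1650
15–29: 7700 × 0.967 = 7446
30–44: 3050 × 0.954 = 2910
45–59: 7850 × 0.933 = 7324
60–74: 6700 × 0.946 = 6338
75–89: 1450 × 0.927 = 1344
90+: 2550 × 0.906 + 1000 × 0.43 = 2310 + 430 = 2740
→ [1650, 7446, 2910, 7324, 6338, 1344, 2740]
Period 2.
Births: 7446 × 0.186 = 1385 ; 2910 × 0.138 = 402 → total 1787
15–29: 1650 × 0.967 = 1596
30–44: 7446 × 0.954 = 7103
45–59: 2910 × 0.933 = 2715
60–74: 7324 × 0.946 = 6929
75–89: 6338 × 0.927 = 5875
90+: 1344 × 0.906 + 2740 × 0.43 = 1218 + 1178 = 2396
→ [1787, 1596, 7103, 2715, 6929, 5875, 2396]
Total after period 2: 1787 + 1596 + 7103 + 2715 + 6929 + 5875 + 2396 = 28401

28401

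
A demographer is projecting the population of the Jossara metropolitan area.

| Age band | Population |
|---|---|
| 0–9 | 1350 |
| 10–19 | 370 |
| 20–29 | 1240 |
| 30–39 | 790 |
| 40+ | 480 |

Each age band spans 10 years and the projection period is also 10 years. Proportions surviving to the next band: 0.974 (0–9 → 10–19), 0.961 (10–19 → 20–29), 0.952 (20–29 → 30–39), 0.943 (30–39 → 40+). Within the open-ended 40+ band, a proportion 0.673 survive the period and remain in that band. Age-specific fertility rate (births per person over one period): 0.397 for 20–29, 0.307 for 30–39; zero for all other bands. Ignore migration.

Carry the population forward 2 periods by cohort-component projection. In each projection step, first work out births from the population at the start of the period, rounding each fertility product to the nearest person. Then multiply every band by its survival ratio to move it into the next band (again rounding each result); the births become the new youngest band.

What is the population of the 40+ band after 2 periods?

1832

Period 1:
Births: 1240 × 0.397 = 492, 790 × 0.307 = 243 → total 735
10–19: 1350 × 0.974 = 1315
20–29: 370 × 0.961 = 356
30–39: 1240 × 0.952 = 1180
40+: 790 × 0.943 + 480 × 0.673 = 745 + 323 = 1068
Giving 735 / 1315 / 356 / 1180 / 1068.
Period 2:
Births: 356 × 0.397 = 141, 1180 × 0.307 = 362 → total 503
10–19: 735 × 0.974 = 716
20–29: 1315 × 0.961 = 1264
30–39: 356 × 0.952 = 339
40+: 1180 × 0.943 + 1068 × 0.673 = 1113 + 719 = 1832
Giving 503 / 716 / 1264 / 339 / 1832.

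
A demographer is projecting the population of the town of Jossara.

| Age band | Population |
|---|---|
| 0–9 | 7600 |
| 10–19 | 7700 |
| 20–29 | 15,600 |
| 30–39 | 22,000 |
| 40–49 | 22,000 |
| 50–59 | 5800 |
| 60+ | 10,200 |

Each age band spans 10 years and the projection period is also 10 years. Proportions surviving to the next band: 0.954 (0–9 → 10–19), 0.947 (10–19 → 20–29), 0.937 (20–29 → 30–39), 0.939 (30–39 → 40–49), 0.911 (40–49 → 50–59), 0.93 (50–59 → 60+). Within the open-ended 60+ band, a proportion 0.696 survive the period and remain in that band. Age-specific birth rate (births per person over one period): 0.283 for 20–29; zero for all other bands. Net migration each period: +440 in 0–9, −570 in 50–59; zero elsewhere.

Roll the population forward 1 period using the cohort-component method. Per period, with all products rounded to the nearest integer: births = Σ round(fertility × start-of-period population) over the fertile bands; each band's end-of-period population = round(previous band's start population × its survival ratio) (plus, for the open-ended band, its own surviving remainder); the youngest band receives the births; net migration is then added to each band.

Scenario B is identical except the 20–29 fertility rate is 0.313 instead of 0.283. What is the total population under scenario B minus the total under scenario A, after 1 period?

468

[period 1]
Births: 15600 × 0.283 = 4415
10–19: 7600 × 0.954 = 7250
20–29: 7700 × 0.947 = 7292
30–39: 15600 × 0.937 = 14617
40–49: 22000 × 0.939 = 20658
50–59: 22000 × 0.911 = 20042
60+: 5800 × 0.93 + 10200 × 0.696 = 5394 + 7099 = 12493
Net migration: 0–9 + 440 → 4855; 50–59 − 570 → 19472
Giving 4855 / 7250 / 7292 / 14617 / 20658 / 19472 / 12493.
Scenario A total after 1 period: 86637
Scenario B projection —
[period 1]
Births: 15600 × 0.313 = 4883
10–19: 7600 × 0.954 = 7250
20–29: 7700 × 0.947 = 7292
30–39: 15600 × 0.937 = 14617
40–49: 22000 × 0.939 = 20658
50–59: 22000 × 0.911 = 20042
60+: 5800 × 0.93 + 10200 × 0.696 = 5394 + 7099 = 12493
Net migration: 0–9 + 440 → 5323; 50–59 − 570 → 19472
Giving 5323 / 7250 / 7292 / 14617 / 20658 / 19472 / 12493.
Scenario B total after 1 period: 87105
Difference B − A = 87105 − 86637 = 468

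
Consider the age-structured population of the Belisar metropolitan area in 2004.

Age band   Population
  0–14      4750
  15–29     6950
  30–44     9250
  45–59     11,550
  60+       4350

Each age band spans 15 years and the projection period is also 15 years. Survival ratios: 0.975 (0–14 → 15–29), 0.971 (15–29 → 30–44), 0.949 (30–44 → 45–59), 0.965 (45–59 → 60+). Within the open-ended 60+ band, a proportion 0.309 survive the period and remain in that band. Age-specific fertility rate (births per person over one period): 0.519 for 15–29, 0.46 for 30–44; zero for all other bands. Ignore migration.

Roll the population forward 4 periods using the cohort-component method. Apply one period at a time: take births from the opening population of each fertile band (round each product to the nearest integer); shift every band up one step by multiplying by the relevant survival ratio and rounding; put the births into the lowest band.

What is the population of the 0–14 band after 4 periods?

6211

Numbering the bands 1..5 from youngest to oldest:
[period 1]
Births: 6950 × 0.519 = 3607 ; 9250 × 0.46 = 4255 — total 7862
Band 2: 4750 × 0.975 = 4631
Band 3: 6950 × 0.971 = 6748
Band 4: 9250 × 0.949 = 8778
Band 5: 11550 × 0.965 + 4350 × 0.309 = 11146 + 1344 = 12490
Population now: 0–14=7862, 15–29=4631, 30–44=6748, 45–59=8778, 60+=12490
[period 2]
Births: 4631 × 0.519 = 2403 ; 6748 × 0.46 = 3104 — total 5507
Band 2: 7862 × 0.975 = 7665
Band 3: 4631 × 0.971 = 4497
Band 4: 6748 × 0.949 = 6404
Band 5: 8778 × 0.965 + 12490 × 0.309 = 8471 + 3859 = 12330
Population now: 0–14=5507, 15–29=7665, 30–44=4497, 45–59=6404, 60+=12330
[period 3]
Births: 7665 × 0.519 = 3978 ; 4497 × 0.46 = 2069 — total 6047
Band 2: 5507 × 0.975 = 5369
Band 3: 7665 × 0.971 = 7443
Band 4: 4497 × 0.949 = 4268
Band 5: 6404 × 0.965 + 12330 × 0.309 = 6180 + 3810 = 9990
Population now: 0–14=6047, 15–29=5369, 30–44=7443, 45–59=4268, 60+=9990
[period 4]
Births: 5369 × 0.519 = 2787 ; 7443 × 0.46 = 3424 — total 6211
Band 2: 6047 × 0.975 = 5896
Band 3: 5369 × 0.971 = 5213
Band 4: 7443 × 0.949 = 7063
Band 5: 4268 × 0.965 + 9990 × 0.309 = 4119 + 3087 = 7206
Population now: 0–14=6211, 15–29=5896, 30–44=5213, 45–59=7063, 60+=7206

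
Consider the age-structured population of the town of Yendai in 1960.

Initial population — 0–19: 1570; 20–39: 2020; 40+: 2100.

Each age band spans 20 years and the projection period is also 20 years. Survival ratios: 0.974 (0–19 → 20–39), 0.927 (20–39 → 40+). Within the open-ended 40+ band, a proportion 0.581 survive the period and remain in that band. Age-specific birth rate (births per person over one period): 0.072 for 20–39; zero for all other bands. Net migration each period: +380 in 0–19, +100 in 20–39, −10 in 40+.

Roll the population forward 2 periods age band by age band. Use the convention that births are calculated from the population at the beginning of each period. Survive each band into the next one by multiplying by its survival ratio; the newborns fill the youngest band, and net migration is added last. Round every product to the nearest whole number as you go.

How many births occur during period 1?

145

[period 1]
Births: 2020 * 0.072 = 145
20–39: 1570 * 0.974 = 1529
40+: 2020 * 0.927 + 2100 * 0.581 = 1873 + 1220 = 3093
Net migration: 0–19 + 380 → 525; 20–39 + 100 → 1629; 40+ − 10 → 3083
→ [525, 1629, 3083]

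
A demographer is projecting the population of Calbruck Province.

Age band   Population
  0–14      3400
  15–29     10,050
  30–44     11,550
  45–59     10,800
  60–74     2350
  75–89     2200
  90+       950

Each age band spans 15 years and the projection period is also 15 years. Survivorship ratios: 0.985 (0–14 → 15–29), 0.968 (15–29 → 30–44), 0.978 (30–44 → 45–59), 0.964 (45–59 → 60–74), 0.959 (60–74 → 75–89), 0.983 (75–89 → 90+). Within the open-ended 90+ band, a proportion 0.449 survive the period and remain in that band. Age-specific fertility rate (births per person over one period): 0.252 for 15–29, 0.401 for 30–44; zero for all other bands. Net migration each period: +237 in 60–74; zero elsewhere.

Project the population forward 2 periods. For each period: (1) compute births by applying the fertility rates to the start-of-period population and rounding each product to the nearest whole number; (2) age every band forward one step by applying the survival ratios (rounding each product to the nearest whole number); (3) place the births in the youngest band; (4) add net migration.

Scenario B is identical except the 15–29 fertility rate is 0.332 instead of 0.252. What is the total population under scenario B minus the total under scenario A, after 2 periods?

1059

Period 1.
Births: 10050 × 0.252 = 2533 ; 11550 × 0.401 = 4632 → total 7165
15–29: 3400 × 0.985 = 3349
30–44: 10050 × 0.968 = 9728
45–59: 11550 × 0.978 = 11296
60–74: 10800 × 0.964 = 10411
75–89: 2350 × 0.959 = 2254
90+: 2200 × 0.983 + 950 × 0.449 = 2163 + 427 = 2590
Net migration: 60–74 + 237 → 10648
Giving 7165 / 3349 / 9728 / 11296 / 10648 / 2254 / 2590.
Period 2.
Births: 3349 × 0.252 = 844 ; 9728 × 0.401 = 3901 → total 4745
15–29: 7165 × 0.985 = 7058
30–44: 3349 × 0.968 = 3242
45–59: 9728 × 0.978 = 9514
60–74: 11296 × 0.964 = 10889
75–89: 10648 × 0.959 = 10211
90+: 2254 × 0.983 + 2590 × 0.449 = 2216 + 1163 = 3379
Net migration: 60–74 + 237 → 11126
Giving 4745 / 7058 / 3242 / 9514 / 11126 / 10211 / 3379.
Scenario A total after 2 periods: 49275
Scenario B projection —
Period 1.
Births: 10050 × 0.332 = 3337 ; 11550 × 0.401 = 4632 → total 7969
15–29: 3400 × 0.985 = 3349
30–44: 10050 × 0.968 = 9728
45–59: 11550 × 0.978 = 11296
60–74: 10800 × 0.964 = 10411
75–89: 2350 × 0.959 = 2254
90+: 2200 × 0.983 + 950 × 0.449 = 2163 + 427 = 2590
Net migration: 60–74 + 237 → 10648
Giving 7969 / 3349 / 9728 / 11296 / 10648 / 2254 / 2590.
Period 2.
Births: 3349 × 0.332 = 1112 ; 9728 × 0.401 = 3901 → total 5013
15–29: 7969 × 0.985 = 7849
30–44: 3349 × 0.968 = 3242
45–59: 9728 × 0.978 = 9514
60–74: 11296 × 0.964 = 10889
75–89: 10648 × 0.959 = 10211
90+: 2254 × 0.983 + 2590 × 0.449 = 2216 + 1163 = 3379
Net migration: 60–74 + 237 → 11126
Giving 5013 / 7849 / 3242 / 9514 / 11126 / 10211 / 3379.
Scenario B total after 2 periods: 50334
Difference B − A = 50334 − 49275 = 1059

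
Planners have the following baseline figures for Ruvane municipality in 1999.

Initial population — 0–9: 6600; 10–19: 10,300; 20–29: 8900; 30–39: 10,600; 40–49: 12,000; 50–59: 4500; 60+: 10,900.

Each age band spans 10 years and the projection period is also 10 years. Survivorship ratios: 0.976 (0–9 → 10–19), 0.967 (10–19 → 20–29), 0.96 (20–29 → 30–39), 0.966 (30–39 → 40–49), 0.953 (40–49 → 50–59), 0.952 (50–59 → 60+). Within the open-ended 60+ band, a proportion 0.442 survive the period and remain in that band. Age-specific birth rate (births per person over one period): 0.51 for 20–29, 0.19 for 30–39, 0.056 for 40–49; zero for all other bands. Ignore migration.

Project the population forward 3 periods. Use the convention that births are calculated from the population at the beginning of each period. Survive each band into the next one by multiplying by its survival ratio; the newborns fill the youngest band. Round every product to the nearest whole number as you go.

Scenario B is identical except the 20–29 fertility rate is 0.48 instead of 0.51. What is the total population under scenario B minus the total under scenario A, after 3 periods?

-730

Numbering the groups 1..7 from youngest to oldest:
— Period 1 —
Births: 8900 × 0.51 = 4539 ; 10600 × 0.19 = 2014 ; 12000 × 0.056 = 672 → 7225
Group 2: 6600 × 0.976 = 6442
Group 3: 10300 × 0.967 = 9960
Group 4: 8900 × 0.96 = 8544
Group 5: 10600 × 0.966 = 10240
Group 6: 12000 × 0.953 = 11436
Group 7: 4500 × 0.952 + 10900 × 0.442 = 4284 + 4818 = 9102
Population now: 0–9=7225, 10–19=6442, 20–29=9960, 30–39=8544, 40–49=10240, 50–59=11436, 60+=9102
— Period 2 —
Births: 9960 × 0.51 = 5080 ; 8544 × 0.19 = 1623 ; 10240 × 0.056 = 573 → 7276
Group 2: 7225 × 0.976 = 7052
Group 3: 6442 × 0.967 = 6229
Group 4: 9960 × 0.96 = 9562
Group 5: 8544 × 0.966 = 8254
Group 6: 10240 × 0.953 = 9759
Group 7: 11436 × 0.952 + 9102 × 0.442 = 10887 + 4023 = 14910
Population now: 0–9=7276, 10–19=7052, 20–29=6229, 30–39=9562, 40–49=8254, 50–59=9759, 60+=14910
— Period 3 —
Births: 6229 × 0.51 = 3177 ; 9562 × 0.19 = 1817 ; 8254 × 0.056 = 462 → 5456
Group 2: 7276 × 0.976 = 7101
Group 3: 7052 × 0.967 = 6819
Group 4: 6229 × 0.96 = 5980
Group 5: 9562 × 0.966 = 9237
Group 6: 8254 × 0.953 = 7866
Group 7: 9759 × 0.952 + 14910 × 0.442 = 9291 + 6590 = 15881
Population now: 0–9=5456, 10–19=7101, 20–29=6819, 30–39=5980, 40–49=9237, 50–59=7866, 60+=15881
Scenario A total after 3 periods: 58340
Scenario B projection —
— Period 1 —
Births: 8900 × 0.48 = 4272 ; 10600 × 0.19 = 2014 ; 12000 × 0.056 = 672 → 6958
Group 2: 6600 × 0.976 = 6442
Group 3: 10300 × 0.967 = 9960
Group 4: 8900 × 0.96 = 8544
Group 5: 10600 × 0.966 = 10240
Group 6: 12000 × 0.953 = 11436
Group 7: 4500 × 0.952 + 10900 × 0.442 = 4284 + 4818 = 9102
Population now: 0–9=6958, 10–19=6442, 20–29=9960, 30–39=8544, 40–49=10240, 50–59=11436, 60+=9102
— Period 2 —
Births: 9960 × 0.48 = 4781 ; 8544 × 0.19 = 1623 ; 10240 × 0.056 = 573 → 6977
Group 2: 6958 × 0.976 = 6791
Group 3: 6442 × 0.967 = 6229
Group 4: 9960 × 0.96 = 9562
Group 5: 8544 × 0.966 = 8254
Group 6: 10240 × 0.953 = 9759
Group 7: 11436 × 0.952 + 9102 × 0.442 = 10887 + 4023 = 14910
Population now: 0–9=6977, 10–19=6791, 20–29=6229, 30–39=9562, 40–49=8254, 50–59=9759, 60+=14910
— Period 3 —
Births: 6229 × 0.48 = 2990 ; 9562 × 0.19 = 1817 ; 8254 × 0.056 = 462 → 5269
Group 2: 6977 × 0.976 = 6810
Group 3: 6791 × 0.967 = 6567
Group 4: 6229 × 0.96 = 5980
Group 5: 9562 × 0.966 = 9237
Group 6: 8254 × 0.953 = 7866
Group 7: 9759 × 0.952 + 14910 × 0.442 = 9291 + 6590 = 15881
Population now: 0–9=5269, 10–19=6810, 20–29=6567, 30–39=5980, 40–49=9237, 50–59=7866, 60+=15881
Scenario B total after 3 periods: 57610
Difference B − A = 57610 − 58340 = -730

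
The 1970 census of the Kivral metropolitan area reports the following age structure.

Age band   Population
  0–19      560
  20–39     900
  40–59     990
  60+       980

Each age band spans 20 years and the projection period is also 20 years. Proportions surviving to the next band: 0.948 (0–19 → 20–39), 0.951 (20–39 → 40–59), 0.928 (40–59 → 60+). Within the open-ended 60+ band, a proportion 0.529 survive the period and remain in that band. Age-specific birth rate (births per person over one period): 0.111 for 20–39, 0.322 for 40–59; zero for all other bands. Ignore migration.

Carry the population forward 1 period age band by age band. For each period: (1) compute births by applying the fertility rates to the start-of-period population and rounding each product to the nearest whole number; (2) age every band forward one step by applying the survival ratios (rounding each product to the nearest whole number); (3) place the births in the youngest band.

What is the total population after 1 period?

Period 1.
Births: 900 * 0.111 = 100, 990 * 0.322 = 319 → total 419
20–39: 560 * 0.948 = 531
40–59: 900 * 0.951 = 856
60+: 990 * 0.928 + 980 * 0.529 = 919 + 518 = 1437
→ [419, 531, 856, 1437]
Total after period 1: 419 + 531 + 856 + 1437 = 3243

3243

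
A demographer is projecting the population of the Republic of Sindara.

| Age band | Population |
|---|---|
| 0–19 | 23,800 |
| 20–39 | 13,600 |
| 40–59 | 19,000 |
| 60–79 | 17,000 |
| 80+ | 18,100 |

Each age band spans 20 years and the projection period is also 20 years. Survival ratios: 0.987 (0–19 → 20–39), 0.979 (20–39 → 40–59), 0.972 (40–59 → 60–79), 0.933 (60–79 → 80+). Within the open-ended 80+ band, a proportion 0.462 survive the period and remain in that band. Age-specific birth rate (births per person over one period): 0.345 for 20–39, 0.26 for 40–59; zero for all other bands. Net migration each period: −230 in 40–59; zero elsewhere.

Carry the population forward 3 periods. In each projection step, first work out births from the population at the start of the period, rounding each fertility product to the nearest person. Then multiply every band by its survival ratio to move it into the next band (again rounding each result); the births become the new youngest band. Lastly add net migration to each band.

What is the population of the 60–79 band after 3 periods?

Numbering the bands 1..5 from youngest to oldest:
[period 1]
Births: 13600 × 0.345 = 4692, 19000 × 0.26 = 4940 → total 9632
Band 2: 23800 × 0.987 = 23491
Band 3: 13600 × 0.979 = 13314
Band 4: 19000 × 0.972 = 18468
Band 5: 17000 × 0.933 + 18100 × 0.462 = 15861 + 8362 = 24223
Net migration: Band 3 − 230 → 13084
→ [9632, 23491, 13084, 18468, 24223]
[period 2]
Births: 23491 × 0.345 = 8104, 13084 × 0.26 = 3402 → total 11506
Band 2: 9632 × 0.987 = 9507
Band 3: 23491 × 0.979 = 22998
Band 4: 13084 × 0.972 = 12718
Band 5: 18468 × 0.933 + 24223 × 0.462 = 17231 + 11191 = 28422
Net migration: Band 3 − 230 → 22768
→ [11506, 9507, 22768, 12718, 28422]
[period 3]
Births: 9507 × 0.345 = 3280, 22768 × 0.26 = 5920 → total 9200
Band 2: 11506 × 0.987 = 11356
Band 3: 9507 × 0.979 = 9307
Band 4: 22768 × 0.972 = 22130
Band 5: 12718 × 0.933 + 28422 × 0.462 = 11866 + 13131 = 24997
Net migration: Band 3 − 230 → 9077
→ [9200, 11356, 9077, 22130, 24997]

22130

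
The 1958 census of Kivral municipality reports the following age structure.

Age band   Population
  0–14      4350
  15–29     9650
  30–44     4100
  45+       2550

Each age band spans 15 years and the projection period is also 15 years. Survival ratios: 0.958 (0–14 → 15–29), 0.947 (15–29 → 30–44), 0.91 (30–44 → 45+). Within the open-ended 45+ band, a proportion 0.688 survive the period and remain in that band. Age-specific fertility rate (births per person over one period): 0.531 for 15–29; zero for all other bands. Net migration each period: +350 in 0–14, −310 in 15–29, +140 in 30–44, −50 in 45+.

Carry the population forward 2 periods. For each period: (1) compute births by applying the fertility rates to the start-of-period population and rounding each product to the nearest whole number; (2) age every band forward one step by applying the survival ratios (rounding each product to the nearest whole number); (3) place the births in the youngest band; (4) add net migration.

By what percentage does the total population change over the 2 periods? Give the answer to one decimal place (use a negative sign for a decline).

12.6

— Period 1 —
Births: 9650 * 0.531 = 5124
15–29: 4350 * 0.958 = 4167
30–44: 9650 * 0.947 = 9139
45+: 4100 * 0.91 + 2550 * 0.688 = 3731 + 1754 = 5485
Net migration: 0–14 + 350 → 5474; 15–29 − 310 → 3857; 30–44 + 140 → 9279; 45+ − 50 → 5435
End of period: [5474, 3857, 9279, 5435]
— Period 2 —
Births: 3857 * 0.531 = 2048
15–29: 5474 * 0.958 = 5244
30–44: 3857 * 0.947 = 3653
45+: 9279 * 0.91 + 5435 * 0.688 = 8444 + 3739 = 12183
Net migration: 0–14 + 350 → 2398; 15–29 − 310 → 4934; 30–44 + 140 → 3793; 45+ − 50 → 12133
End of period: [2398, 4934, 3793, 12133]
Total: 20650 → 23258; change = 2608; percentage change = 12.6%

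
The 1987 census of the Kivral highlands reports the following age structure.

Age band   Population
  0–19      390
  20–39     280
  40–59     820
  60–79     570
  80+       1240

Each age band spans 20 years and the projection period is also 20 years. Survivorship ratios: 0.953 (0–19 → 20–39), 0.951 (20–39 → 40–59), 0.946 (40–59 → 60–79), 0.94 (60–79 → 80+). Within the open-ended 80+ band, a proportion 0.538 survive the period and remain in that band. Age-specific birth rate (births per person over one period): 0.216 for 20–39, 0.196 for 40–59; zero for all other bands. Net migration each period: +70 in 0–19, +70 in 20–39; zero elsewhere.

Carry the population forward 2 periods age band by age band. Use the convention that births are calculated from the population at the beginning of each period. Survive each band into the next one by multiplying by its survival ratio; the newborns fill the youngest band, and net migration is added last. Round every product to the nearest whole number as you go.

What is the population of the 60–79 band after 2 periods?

Numbering the bands 1..5 from youngest to oldest:
Period 1:
Births: 280 * 0.216 = 60  |  820 * 0.196 = 161 → 221
Band 2: 390 * 0.953 = 372
Band 3: 280 * 0.951 = 266
Band 4: 820 * 0.946 = 776
Band 5: 570 * 0.94 + 1240 * 0.538 = 536 + 667 = 1203
Net migration: Band 1 + 70 → 291; Band 2 + 70 → 442
End of period: [291, 442, 266, 776, 1203]
Period 2:
Births: 442 * 0.216 = 95  |  266 * 0.196 = 52 → 147
Band 2: 291 * 0.953 = 277
Band 3: 442 * 0.951 = 420
Band 4: 266 * 0.946 = 252
Band 5: 776 * 0.94 + 1203 * 0.538 = 729 + 647 = 1376
Net migration: Band 1 + 70 → 217; Band 2 + 70 → 347
End of period: [217, 347, 420, 252, 1376]

252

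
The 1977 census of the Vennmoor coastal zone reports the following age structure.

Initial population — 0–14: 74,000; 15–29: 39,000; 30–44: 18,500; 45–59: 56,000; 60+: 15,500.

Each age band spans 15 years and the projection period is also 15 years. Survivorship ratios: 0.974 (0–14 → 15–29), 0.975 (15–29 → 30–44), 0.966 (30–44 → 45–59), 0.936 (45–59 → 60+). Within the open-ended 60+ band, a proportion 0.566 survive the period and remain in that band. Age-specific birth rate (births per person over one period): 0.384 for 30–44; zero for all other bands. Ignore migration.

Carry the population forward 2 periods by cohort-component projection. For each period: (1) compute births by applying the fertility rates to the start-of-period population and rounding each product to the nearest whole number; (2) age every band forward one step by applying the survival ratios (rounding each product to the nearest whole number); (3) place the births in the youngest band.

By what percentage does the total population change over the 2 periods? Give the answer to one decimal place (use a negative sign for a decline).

-11.4

Let band 1 be 0–14 through band 5 = 60+.
Period 1.
Births: 18500 * 0.384 = 7104
Band 2: 74000 * 0.974 = 72076
Band 3: 39000 * 0.975 = 38025
Band 4: 18500 * 0.966 = 17871
Band 5: 56000 * 0.936 + 15500 * 0.566 = 52416 + 8773 = 61189
Giving 7104 / 72076 / 38025 / 17871 / 61189.
Period 2.
Births: 38025 * 0.384 = 14602
Band 2: 7104 * 0.974 = 6919
Band 3: 72076 * 0.975 = 70274
Band 4: 38025 * 0.966 = 36732
Band 5: 17871 * 0.936 + 61189 * 0.566 = 16727 + 34633 = 51360
Giving 14602 / 6919 / 70274 / 36732 / 51360.
Total: 203000 → 179887; change = -23113; percentage change = -11.4%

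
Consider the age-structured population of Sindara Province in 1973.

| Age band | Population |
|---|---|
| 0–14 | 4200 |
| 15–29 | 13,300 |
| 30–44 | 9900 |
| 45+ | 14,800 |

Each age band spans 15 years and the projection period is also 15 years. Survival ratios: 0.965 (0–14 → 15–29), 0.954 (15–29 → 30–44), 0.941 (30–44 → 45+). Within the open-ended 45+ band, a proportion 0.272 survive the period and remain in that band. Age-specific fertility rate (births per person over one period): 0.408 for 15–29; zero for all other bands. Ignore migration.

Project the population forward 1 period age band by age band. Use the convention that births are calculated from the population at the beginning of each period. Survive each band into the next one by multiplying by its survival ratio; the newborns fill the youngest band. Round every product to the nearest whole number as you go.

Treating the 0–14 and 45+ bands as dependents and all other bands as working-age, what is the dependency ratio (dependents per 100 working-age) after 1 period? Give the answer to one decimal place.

(Bands numbered youngest = 1 to oldest = 4.)
After projecting period 1:
Births: 13300 × 0.408 = 5426
Band 2: 4200 × 0.965 = 4053
Band 3: 13300 × 0.954 = 12688
Band 4: 9900 × 0.941 + 14800 × 0.272 = 9316 + 4026 = 13342
Giving 5426 / 4053 / 12688 / 13342.
Dependents (band 0–14 + band 45+) = 5426 + 13342 = 18768; working-age = 16741; ratio = 18768/16741 × 100 = 112.1

112.1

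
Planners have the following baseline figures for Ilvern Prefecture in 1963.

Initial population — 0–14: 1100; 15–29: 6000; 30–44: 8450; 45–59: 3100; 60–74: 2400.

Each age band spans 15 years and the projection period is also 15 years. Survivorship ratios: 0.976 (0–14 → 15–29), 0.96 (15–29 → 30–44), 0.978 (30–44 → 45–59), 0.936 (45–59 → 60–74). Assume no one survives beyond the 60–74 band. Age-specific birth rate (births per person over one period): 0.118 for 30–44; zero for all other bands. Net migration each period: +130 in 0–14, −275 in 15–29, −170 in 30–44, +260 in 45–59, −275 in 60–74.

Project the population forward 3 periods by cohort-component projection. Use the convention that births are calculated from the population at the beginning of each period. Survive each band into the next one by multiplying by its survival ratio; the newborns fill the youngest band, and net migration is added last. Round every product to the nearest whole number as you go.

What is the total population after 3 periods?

Numbering the groups 1..5 from youngest to oldest:
[period 1]
Births: 8450 × 0.118 = 997
Group 2: 1100 × 0.976 = 1074
Group 3: 6000 × 0.96 = 5760
Group 4: 8450 × 0.978 = 8264
Group 5: 3100 × 0.936 = 2902
Net migration: Group 1 + 130 → 1127; Group 2 − 275 → 799; Group 3 − 170 → 5590; Group 4 + 260 → 8524; Group 5 − 275 → 2627
Population now: 0–14=1127, 15–29=799, 30–44=5590, 45–59=8524, 60–74=2627
[period 2]
Births: 5590 × 0.118 = 660
Group 2: 1127 × 0.976 = 1100
Group 3: 799 × 0.96 = 767
Group 4: 5590 × 0.978 = 5467
Group 5: 8524 × 0.936 = 7978
Net migration: Group 1 + 130 → 790; Group 2 − 275 → 825; Group 3 − 170 → 597; Group 4 + 260 → 5727; Group 5 − 275 → 7703
Population now: 0–14=790, 15–29=825, 30–44=597, 45–59=5727, 60–74=7703
[period 3]
Births: 597 × 0.118 = 70
Group 2: 790 × 0.976 = 771
Group 3: 825 × 0.96 = 792
Group 4: 597 × 0.978 = 584
Group 5: 5727 × 0.936 = 5360
Net migration: Group 1 + 130 → 200; Group 2 − 275 → 496; Group 3 − 170 → 622; Group 4 + 260 → 844; Group 5 − 275 → 5085
Population now: 0–14=200, 15–29=496, 30–44=622, 45–59=844, 60–74=5085
Total after period 3: 200 + 496 + 622 + 844 + 5085 = 7247

7247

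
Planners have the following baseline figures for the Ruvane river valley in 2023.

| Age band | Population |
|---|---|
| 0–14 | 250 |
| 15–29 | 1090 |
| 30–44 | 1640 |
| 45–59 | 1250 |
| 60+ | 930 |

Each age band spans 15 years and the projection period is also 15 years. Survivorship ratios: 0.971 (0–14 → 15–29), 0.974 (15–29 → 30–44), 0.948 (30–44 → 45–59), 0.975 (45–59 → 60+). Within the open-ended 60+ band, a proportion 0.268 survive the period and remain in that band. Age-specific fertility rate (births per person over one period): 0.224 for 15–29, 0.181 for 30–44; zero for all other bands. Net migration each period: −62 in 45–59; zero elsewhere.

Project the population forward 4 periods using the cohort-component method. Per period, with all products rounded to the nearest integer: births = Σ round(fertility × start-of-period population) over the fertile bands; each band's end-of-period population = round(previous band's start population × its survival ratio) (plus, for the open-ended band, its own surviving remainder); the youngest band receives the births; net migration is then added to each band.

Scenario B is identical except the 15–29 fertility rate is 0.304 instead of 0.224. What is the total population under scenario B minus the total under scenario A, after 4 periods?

(Groups numbered youngest = 1 to oldest = 5.)
— Period 1 —
Births: 1090 × 0.224 = 244  |  1640 × 0.181 = 297 ⇒ total 541
Group 2: 250 × 0.971 = 243
Group 3: 1090 × 0.974 = 1062
Group 4: 1640 × 0.948 = 1555
Group 5: 1250 × 0.975 + 930 × 0.268 = 1219 + 249 = 1468
Net migration: Group 4 − 62 → 1493
End of period: [541, 243, 1062, 1493, 1468]
— Period 2 —
Births: 243 × 0.224 = 54  |  1062 × 0.181 = 192 ⇒ total 246
Group 2: 541 × 0.971 = 525
Group 3: 243 × 0.974 = 237
Group 4: 1062 × 0.948 = 1007
Group 5: 1493 × 0.975 + 1468 × 0.268 = 1456 + 393 = 1849
Net migration: Group 4 − 62 → 945
End of period: [246, 525, 237, 945, 1849]
— Period 3 —
Births: 525 × 0.224 = 118  |  237 × 0.181 = 43 ⇒ total 161
Group 2: 246 × 0.971 = 239
Group 3: 525 × 0.974 = 511
Group 4: 237 × 0.948 = 225
Group 5: 945 × 0.975 + 1849 × 0.268 = 921 + 496 = 1417
Net migration: Group 4 − 62 → 163
End of period: [161, 239, 511, 163, 1417]
— Period 4 —
Births: 239 × 0.224 = 54  |  511 × 0.181 = 92 ⇒ total 146
Group 2: 161 × 0.971 = 156
Group 3: 239 × 0.974 = 233
Group 4: 511 × 0.948 = 484
Group 5: 163 × 0.975 + 1417 × 0.268 = 159 + 380 = 539
Net migration: Group 4 − 62 → 422
End of period: [146, 156, 233, 422, 539]
Scenario A total after 4 periods: 1496
Scenario B projection —
— Period 1 —
Births: 1090 × 0.304 = 331  |  1640 × 0.181 = 297 ⇒ total 628
Group 2: 250 × 0.971 = 243
Group 3: 1090 × 0.974 = 1062
Group 4: 1640 × 0.948 = 1555
Group 5: 1250 × 0.975 + 930 × 0.268 = 1219 + 249 = 1468
Net migration: Group 4 − 62 → 1493
End of period: [628, 243, 1062, 1493, 1468]
— Period 2 —
Births: 243 × 0.304 = 74  |  1062 × 0.181 = 192 ⇒ total 266
Group 2: 628 × 0.971 = 610
Group 3: 243 × 0.974 = 237
Group 4: 1062 × 0.948 = 1007
Group 5: 1493 × 0.975 + 1468 × 0.268 = 1456 + 393 = 1849
Net migration: Group 4 − 62 → 945
End of period: [266, 610, 237, 945, 1849]
— Period 3 —
Births: 610 × 0.304 = 185  |  237 × 0.181 = 43 ⇒ total 228
Group 2: 266 × 0.971 = 258
Group 3: 610 × 0.974 = 594
Group 4: 237 × 0.948 = 225
Group 5: 945 × 0.975 + 1849 × 0.268 = 921 + 496 = 1417
Net migration: Group 4 − 62 → 163
End of period: [228, 258, 594, 163, 1417]
— Period 4 —
Births: 258 × 0.304 = 78  |  594 × 0.181 = 108 ⇒ total 186
Group 2: 228 × 0.971 = 221
Group 3: 258 × 0.974 = 251
Group 4: 594 × 0.948 = 563
Group 5: 163 × 0.975 + 1417 × 0.268 = 159 + 380 = 539
Net migration: Group 4 − 62 → 501
End of period: [186, 221, 251, 501, 539]
Scenario B total after 4 periods: 1698
Difference B − A = 1698 − 1496 = 202

202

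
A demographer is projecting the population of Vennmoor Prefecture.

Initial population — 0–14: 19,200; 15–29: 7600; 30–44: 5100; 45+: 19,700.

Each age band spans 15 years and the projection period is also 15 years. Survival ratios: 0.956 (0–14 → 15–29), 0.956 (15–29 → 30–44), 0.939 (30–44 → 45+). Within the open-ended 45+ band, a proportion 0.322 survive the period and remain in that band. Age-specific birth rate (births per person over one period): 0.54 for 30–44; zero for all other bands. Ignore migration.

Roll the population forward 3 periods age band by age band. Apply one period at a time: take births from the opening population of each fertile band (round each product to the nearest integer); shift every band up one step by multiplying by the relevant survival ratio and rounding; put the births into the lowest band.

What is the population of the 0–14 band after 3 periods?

9475

Call the bands 1 to 4, youngest first.
After projecting period 1:
Births: 5100 × 0.54 = 2754
Band 2: 19200 × 0.956 = 18355
Band 3: 7600 × 0.956 = 7266
Band 4: 5100 × 0.939 + 19700 × 0.322 = 4789 + 6343 = 11132
→ [2754, 18355, 7266, 11132]
After projecting period 2:
Births: 7266 × 0.54 = 3924
Band 2: 2754 × 0.956 = 2633
Band 3: 18355 × 0.956 = 17547
Band 4: 7266 × 0.939 + 11132 × 0.322 = 6823 + 3585 = 10408
→ [3924, 2633, 17547, 10408]
After projecting period 3:
Births: 17547 × 0.54 = 9475
Band 2: 3924 × 0.956 = 3751
Band 3: 2633 × 0.956 = 2517
Band 4: 17547 × 0.939 + 10408 × 0.322 = 16477 + 3351 = 19828
→ [9475, 3751, 2517, 19828]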